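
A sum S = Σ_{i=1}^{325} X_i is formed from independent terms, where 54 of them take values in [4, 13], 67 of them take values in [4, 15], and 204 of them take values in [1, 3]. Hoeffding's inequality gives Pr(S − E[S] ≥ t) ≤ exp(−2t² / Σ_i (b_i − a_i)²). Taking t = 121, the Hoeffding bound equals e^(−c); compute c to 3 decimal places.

Σ(b_i − a_i)² = 54·9² + 67·11² + 204·2² = 13297.
c = 2t² / 13297 = 2·121² / 13297 = 2.2022.

2.202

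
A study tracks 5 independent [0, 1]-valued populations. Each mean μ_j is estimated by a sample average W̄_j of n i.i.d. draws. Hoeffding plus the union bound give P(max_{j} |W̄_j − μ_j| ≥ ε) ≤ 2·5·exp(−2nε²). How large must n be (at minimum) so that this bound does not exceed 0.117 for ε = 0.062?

Need 2·5·exp(−2nε²) ≤ 0.117, i.e. exp(−2nε²) ≤ 0.117/10.
So 2nε² ≥ ln(10/0.117) = 4.448166.
Hence n ≥ 4.448166/(2·0.062²) = 578.586.
The smallest integer n is 579.

579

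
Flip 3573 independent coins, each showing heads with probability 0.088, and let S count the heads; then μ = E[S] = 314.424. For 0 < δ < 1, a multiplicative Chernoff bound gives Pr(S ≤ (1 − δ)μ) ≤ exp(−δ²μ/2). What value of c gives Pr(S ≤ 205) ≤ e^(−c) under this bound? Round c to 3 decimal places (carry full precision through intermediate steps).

Write 205 = (1 − δ)μ, so δ = 1 − 205/314.424 = 0.3480141…
Then the exponent is δ²μ/2 = (μ − 205)²/(2μ) = 19.040550.

19.041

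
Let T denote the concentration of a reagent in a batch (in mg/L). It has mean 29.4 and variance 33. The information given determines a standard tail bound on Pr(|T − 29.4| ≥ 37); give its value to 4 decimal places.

Mean and variance are known, so Chebyshev's inequality applies.
Chebyshev: Pr(|T − μ| ≥ t) ≤ Var(T)/t².
Bound = 33 / 1369 = 0.0241.

0.0241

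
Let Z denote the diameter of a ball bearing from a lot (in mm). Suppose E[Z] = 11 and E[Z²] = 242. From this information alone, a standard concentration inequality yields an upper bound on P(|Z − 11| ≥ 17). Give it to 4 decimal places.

The first two moments determine the variance, so Chebyshev's inequality is the sharpest standard bound available.
Var(Z) = E[Z²] − (E[Z])² = 242 − 121 = 121.
Chebyshev's inequality: P(|Z − μ| ≥ t) ≤ Var(Z)/t² = 121/289 = 0.4187.

0.4187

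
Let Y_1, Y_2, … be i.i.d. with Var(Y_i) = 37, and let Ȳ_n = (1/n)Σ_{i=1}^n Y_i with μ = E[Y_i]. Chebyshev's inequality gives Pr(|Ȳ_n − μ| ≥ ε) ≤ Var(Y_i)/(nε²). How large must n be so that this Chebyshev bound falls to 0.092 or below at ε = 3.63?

Require 37/(n·3.63²) ≤ 0.092, i.e. n ≥ 37/(0.092·3.63²) = 30.521.
The smallest integer n is 31.

31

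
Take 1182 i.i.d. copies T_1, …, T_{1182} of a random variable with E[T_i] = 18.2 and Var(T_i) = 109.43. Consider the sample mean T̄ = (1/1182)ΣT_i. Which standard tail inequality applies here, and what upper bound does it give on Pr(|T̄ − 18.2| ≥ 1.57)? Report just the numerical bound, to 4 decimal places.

With mean and variance of each term known, Chebyshev's inequality bounds the deviation of the sum (or sample mean).
Var(T̄) = Var(T_i)/n = 109.43/1182 = 0.09258.
Chebyshev: Pr(|T̄ − 18.2| ≥ 1.57) ≤ Var(T̄)/(1.57)² = 109.43/(1182·1.57²) = 0.0376.

0.0376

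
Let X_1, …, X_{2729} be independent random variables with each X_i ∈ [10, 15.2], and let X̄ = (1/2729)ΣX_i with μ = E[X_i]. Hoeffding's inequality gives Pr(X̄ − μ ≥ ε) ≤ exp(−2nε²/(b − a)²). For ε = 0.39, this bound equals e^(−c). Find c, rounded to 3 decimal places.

c = 2nε²/(b − a)² = 2·2729·0.39² / 5.2² = 30.7013.

30.701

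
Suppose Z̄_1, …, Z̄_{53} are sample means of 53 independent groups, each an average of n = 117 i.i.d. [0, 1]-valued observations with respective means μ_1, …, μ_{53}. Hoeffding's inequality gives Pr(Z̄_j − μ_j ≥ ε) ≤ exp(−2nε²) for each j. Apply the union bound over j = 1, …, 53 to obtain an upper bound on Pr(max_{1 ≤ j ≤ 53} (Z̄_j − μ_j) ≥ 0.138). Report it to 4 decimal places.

Per-experiment Hoeffding bound: exp(−2·117·0.138²) = exp(−4.45630) = 0.011605.
Union bound over 53 events: 53·0.011605 = 0.61508.

0.6151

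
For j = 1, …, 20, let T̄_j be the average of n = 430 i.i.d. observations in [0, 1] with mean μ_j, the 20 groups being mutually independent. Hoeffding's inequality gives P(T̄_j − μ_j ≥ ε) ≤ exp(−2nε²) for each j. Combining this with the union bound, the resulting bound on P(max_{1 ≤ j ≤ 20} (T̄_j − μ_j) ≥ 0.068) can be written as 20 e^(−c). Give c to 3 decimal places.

Union bound over the 20 events: P(max_{1 ≤ j ≤ 20} (T̄_j − μ_j) ≥ 0.068) ≤ 20·exp(−2nε²) = 20 exp(−2·430·0.068²).
So c = 2·430·0.068² = 3.9766.

3.977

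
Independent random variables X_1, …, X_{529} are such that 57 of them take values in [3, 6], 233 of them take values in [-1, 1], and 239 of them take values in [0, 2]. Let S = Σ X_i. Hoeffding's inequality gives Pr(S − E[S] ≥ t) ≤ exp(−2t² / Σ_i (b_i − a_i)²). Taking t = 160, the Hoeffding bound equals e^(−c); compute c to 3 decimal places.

21.324

Σ(b_i − a_i)² = 57·3² + 233·2² + 239·2² = 2401.
c = 2t² / 2401 = 2·160² / 2401 = 21.3244.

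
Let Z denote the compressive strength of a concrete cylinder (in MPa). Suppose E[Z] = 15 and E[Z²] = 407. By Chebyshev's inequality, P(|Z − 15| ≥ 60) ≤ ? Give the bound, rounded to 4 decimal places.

0.0506

Var(Z) = E[Z²] − (E[Z])² = 407 − 225 = 182.
Chebyshev's inequality: P(|Z − μ| ≥ t) ≤ Var(Z)/t² = 182/3600 = 0.0506.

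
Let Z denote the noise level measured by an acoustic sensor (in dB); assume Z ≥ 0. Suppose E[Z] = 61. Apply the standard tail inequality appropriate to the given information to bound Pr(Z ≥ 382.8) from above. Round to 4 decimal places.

Only the mean of a non-negative variable is known, so Markov's inequality is the applicable tail bound.
Markov's inequality: for a non-negative random variable, Pr(Z ≥ a) ≤ E[Z]/a.
Here E[Z] = 61 and a = 382.8, so the bound is 61/382.8 = 0.1594.

0.1594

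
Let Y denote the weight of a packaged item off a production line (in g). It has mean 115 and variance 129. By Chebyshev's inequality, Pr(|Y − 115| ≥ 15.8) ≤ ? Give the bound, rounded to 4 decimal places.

Chebyshev: Pr(|Y − μ| ≥ t) ≤ Var(Y)/t².
Bound = 129 / 249.64 = 0.5167.

0.5167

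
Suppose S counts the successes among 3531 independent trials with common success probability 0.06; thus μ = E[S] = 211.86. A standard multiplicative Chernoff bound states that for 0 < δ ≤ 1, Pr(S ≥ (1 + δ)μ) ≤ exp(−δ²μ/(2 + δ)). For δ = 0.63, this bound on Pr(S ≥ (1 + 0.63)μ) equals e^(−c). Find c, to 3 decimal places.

c = δ²μ/(2 + δ) = 0.63²·211.86/(2 + 0.63) = 31.9723.

31.972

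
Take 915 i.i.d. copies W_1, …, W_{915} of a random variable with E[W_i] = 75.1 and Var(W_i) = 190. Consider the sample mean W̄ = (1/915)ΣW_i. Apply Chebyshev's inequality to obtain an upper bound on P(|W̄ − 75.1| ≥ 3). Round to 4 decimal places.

Var(W̄) = Var(W_i)/n = 190/915 = 0.20765.
Chebyshev: P(|W̄ − 75.1| ≥ 3) ≤ Var(W̄)/(3)² = 190/(915·3²) = 0.0231.

0.0231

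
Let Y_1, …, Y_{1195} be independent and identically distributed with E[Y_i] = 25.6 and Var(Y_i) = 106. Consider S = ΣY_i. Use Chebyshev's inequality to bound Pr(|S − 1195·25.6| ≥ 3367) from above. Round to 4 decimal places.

0.0112

Var(S) = n·Var(Y_i) = 1195·106 = 126670.
Chebyshev: Pr(|S − 1195·25.6| ≥ 3367) ≤ Var(S)/3367² = 126670/11336689 = 0.0112.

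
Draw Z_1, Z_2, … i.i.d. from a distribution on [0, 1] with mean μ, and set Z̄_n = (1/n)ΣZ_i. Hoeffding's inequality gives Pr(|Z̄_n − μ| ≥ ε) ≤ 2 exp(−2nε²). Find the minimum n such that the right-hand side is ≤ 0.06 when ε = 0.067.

Require 2·exp(−2nε²) ≤ 0.06, i.e. 2nε² ≥ ln(2/0.06) = 3.506558.
So n ≥ 3.506558 / (2·0.067²) = 390.572.
The smallest integer n is 391.

391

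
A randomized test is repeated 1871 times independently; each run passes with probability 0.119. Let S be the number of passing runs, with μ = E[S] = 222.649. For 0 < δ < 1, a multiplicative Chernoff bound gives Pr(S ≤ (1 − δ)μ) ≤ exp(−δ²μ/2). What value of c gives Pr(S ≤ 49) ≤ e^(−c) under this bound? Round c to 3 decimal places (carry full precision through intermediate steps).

Write 49 = (1 − δ)μ, so δ = 1 − 49/222.649 = 0.7799227…
Then the exponent is δ²μ/2 = (μ − 49)²/(2μ) = 67.716395.

67.716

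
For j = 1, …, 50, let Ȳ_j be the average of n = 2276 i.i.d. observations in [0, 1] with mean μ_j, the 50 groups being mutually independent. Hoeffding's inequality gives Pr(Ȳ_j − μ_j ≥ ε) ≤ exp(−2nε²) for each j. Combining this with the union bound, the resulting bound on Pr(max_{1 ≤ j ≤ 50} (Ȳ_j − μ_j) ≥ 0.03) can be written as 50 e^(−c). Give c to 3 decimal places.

4.097

Union bound over the 50 events: Pr(max_{1 ≤ j ≤ 50} (Ȳ_j − μ_j) ≥ 0.03) ≤ 50·exp(−2nε²) = 50 exp(−2·2276·0.03²).
So c = 2·2276·0.03² = 4.0968.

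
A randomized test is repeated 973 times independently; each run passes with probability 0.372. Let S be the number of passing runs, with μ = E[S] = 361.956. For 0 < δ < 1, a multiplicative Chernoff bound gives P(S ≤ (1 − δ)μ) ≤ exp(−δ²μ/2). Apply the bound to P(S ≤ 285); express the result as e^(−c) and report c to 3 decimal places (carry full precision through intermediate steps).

8.181

Write 285 = (1 − δ)μ, so δ = 1 − 285/361.956 = 0.2126115…
Then the exponent is δ²μ/2 = (μ − 285)²/(2μ) = 8.180864.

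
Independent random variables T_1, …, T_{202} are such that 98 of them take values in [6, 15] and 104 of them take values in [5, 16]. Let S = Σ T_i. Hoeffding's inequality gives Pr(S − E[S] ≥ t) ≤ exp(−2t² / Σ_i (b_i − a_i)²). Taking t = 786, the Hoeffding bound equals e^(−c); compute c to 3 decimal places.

Σ(b_i − a_i)² = 98·9² + 104·11² = 20522.
c = 2t² / 20522 = 2·786² / 20522 = 60.2082.

60.208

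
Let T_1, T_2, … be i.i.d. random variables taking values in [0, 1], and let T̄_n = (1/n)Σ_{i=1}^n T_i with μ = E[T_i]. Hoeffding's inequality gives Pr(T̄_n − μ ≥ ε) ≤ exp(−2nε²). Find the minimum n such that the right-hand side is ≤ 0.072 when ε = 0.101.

Require exp(−2nε²) ≤ 0.072, i.e. 2nε² ≥ ln(1/0.072) = 2.631089.
So n ≥ 2.631089 / (2·0.101²) = 128.962.
The smallest integer n is 129.

129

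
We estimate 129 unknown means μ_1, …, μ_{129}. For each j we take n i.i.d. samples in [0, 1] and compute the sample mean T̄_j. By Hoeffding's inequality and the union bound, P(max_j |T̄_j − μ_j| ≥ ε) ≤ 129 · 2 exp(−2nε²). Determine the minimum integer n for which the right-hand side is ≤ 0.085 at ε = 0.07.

819

Need 2·129·exp(−2nε²) ≤ 0.085, i.e. exp(−2nε²) ≤ 0.085/258.
So 2nε² ≥ ln(258/0.085) = 8.018064.
Hence n ≥ 8.018064/(2·0.07²) = 818.170.
The smallest integer n is 819.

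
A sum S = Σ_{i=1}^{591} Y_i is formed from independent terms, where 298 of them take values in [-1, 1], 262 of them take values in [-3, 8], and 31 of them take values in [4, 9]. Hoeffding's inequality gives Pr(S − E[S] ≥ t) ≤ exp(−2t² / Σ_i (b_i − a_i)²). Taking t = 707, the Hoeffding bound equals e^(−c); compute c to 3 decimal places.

29.692

Σ(b_i − a_i)² = 298·2² + 262·11² + 31·5² = 33669.
c = 2t² / 33669 = 2·707² / 33669 = 29.6919.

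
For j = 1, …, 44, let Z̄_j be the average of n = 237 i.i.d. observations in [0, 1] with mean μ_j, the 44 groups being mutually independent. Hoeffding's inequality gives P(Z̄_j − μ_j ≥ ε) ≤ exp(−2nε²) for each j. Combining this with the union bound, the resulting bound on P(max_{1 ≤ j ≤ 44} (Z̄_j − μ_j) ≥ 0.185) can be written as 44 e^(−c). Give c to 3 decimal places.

Union bound over the 44 events: P(max_{1 ≤ j ≤ 44} (Z̄_j − μ_j) ≥ 0.185) ≤ 44·exp(−2nε²) = 44 exp(−2·237·0.185²).
So c = 2·237·0.185² = 16.2227.

16.223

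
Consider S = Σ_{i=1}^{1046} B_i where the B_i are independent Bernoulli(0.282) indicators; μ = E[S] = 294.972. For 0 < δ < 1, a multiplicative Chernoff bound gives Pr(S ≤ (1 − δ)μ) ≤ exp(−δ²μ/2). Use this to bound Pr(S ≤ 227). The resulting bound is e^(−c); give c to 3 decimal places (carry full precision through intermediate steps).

7.832

Write 227 = (1 − δ)μ, so δ = 1 − 227/294.972 = 0.2304354…
Then the exponent is δ²μ/2 = (μ − 227)²/(2μ) = 7.831579.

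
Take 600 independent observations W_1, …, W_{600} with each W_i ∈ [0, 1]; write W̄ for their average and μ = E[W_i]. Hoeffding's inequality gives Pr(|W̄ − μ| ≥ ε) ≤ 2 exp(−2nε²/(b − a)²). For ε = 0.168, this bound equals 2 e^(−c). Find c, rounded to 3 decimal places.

33.869

c = 2nε²/(b − a)² = 2·600·0.168² / 1² = 33.8688.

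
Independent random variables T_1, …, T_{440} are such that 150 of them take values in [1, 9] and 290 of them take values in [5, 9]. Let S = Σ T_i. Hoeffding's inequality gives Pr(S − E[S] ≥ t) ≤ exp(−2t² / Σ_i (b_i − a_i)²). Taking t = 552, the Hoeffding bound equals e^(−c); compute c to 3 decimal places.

42.796

Σ(b_i − a_i)² = 150·8² + 290·4² = 14240.
c = 2t² / 14240 = 2·552² / 14240 = 42.7955.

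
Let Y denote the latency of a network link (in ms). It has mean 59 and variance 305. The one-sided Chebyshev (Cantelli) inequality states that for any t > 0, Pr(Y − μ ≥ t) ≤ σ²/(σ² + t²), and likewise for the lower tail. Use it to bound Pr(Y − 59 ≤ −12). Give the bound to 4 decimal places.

0.6793

Here σ² = 305 and t = 12, so σ² + t² = 449.
Cantelli's bound: 305/449 = 0.6793.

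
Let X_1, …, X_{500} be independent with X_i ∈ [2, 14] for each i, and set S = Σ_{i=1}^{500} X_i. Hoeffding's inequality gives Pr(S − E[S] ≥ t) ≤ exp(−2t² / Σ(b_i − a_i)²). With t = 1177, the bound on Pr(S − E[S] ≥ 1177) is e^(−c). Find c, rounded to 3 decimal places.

Σ(b_i − a_i)² = 500·(12)² = 72000.
c = 2t²/72000 = 2·1177²/72000 = 38.4814.

38.481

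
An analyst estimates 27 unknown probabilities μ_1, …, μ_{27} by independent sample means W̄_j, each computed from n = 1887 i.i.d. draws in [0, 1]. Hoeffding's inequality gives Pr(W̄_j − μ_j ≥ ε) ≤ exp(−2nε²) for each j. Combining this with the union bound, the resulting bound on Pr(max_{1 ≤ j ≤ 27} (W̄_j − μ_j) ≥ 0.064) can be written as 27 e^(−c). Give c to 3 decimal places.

Union bound over the 27 events: Pr(max_{1 ≤ j ≤ 27} (W̄_j − μ_j) ≥ 0.064) ≤ 27·exp(−2nε²) = 27 exp(−2·1887·0.064²).
So c = 2·1887·0.064² = 15.4583.

15.458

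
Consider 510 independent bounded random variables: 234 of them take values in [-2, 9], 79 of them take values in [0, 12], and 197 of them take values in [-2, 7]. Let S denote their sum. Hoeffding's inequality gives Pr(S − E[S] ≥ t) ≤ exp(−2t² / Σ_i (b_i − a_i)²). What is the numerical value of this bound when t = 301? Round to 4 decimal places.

0.0385

Σ(b_i − a_i)² = 234·11² + 79·12² + 197·9² = 55647.
Exponent = 2·301² / 55647 = 3.25628.
Bound = exp(−3.25628) = 0.03853.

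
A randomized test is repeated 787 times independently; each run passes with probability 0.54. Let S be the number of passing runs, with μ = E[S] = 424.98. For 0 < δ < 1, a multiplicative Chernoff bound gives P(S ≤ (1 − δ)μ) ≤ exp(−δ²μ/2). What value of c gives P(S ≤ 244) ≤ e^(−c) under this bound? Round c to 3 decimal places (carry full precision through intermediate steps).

Write 244 = (1 − δ)μ, so δ = 1 − 244/424.98 = 0.4258553…
Then the exponent is δ²μ/2 = (μ − 244)²/(2μ) = 38.535649.

38.536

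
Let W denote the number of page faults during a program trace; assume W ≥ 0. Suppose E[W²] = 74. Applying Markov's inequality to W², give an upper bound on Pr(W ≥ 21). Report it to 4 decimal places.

0.1678

Since W ≥ 0, the event {W ≥ 21} is the same as {W² ≥ 441}.
Markov's inequality applied to W² gives Pr(W² ≥ 441) ≤ E[W²]/441 = 74/441 = 0.1678.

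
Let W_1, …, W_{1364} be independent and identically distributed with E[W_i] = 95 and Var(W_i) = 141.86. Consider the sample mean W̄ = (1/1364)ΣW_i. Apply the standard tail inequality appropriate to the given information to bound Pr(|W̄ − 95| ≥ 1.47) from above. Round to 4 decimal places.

With mean and variance of each term known, Chebyshev's inequality bounds the deviation of the sum (or sample mean).
Var(W̄) = Var(W_i)/n = 141.86/1364 = 0.104.
Chebyshev: Pr(|W̄ − 95| ≥ 1.47) ≤ Var(W̄)/(1.47)² = 141.86/(1364·1.47²) = 0.0481.

0.0481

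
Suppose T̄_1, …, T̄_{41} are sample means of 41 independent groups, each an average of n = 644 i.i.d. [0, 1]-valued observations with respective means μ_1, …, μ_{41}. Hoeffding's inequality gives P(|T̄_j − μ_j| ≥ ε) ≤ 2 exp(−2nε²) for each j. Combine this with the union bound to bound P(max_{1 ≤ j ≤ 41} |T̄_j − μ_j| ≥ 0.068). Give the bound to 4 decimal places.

Per-experiment Hoeffding bound: 2·exp(−2·644·0.068²) = 2·exp(−5.95571) = 0.005182.
Union bound over 41 events: 41·0.005182 = 0.21246.

0.2125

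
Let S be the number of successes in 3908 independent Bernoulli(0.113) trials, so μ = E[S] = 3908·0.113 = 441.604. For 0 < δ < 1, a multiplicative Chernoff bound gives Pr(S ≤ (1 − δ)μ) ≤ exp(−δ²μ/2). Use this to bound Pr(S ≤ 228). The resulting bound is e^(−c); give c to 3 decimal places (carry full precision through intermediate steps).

51.660

Write 228 = (1 − δ)μ, so δ = 1 − 228/441.604 = 0.4837003…
Then the exponent is δ²μ/2 = (μ − 228)²/(2μ) = 51.660163.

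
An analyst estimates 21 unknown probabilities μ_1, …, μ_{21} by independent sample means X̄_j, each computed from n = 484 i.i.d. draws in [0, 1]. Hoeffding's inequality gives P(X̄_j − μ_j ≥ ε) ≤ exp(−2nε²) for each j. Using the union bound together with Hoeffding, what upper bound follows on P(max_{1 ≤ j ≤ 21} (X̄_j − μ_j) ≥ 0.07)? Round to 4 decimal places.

0.1829

Per-experiment Hoeffding bound: exp(−2·484·0.07²) = exp(−4.74320) = 0.0087107.
Union bound over 21 events: 21·0.0087107 = 0.18293.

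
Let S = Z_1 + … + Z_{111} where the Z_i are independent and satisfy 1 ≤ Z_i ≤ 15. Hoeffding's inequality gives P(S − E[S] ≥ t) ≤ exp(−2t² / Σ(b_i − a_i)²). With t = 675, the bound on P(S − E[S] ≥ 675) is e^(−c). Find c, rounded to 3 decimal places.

41.885

Σ(b_i − a_i)² = 111·(14)² = 21756.
c = 2t²/21756 = 2·675²/21756 = 41.8850.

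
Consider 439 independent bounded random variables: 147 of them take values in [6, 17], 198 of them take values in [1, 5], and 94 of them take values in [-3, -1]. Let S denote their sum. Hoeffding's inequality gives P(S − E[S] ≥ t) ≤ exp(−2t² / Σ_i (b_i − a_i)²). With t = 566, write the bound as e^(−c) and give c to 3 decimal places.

30.037

Σ(b_i − a_i)² = 147·11² + 198·4² + 94·2² = 21331.
c = 2t² / 21331 = 2·566² / 21331 = 30.0367.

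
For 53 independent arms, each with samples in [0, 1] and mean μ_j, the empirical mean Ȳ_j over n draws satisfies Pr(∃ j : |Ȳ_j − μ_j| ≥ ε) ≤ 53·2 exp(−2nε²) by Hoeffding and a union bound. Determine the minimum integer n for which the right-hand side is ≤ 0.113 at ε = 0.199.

87

Need 2·53·exp(−2nε²) ≤ 0.113, i.e. exp(−2nε²) ≤ 0.113/106.
So 2nε² ≥ ln(106/0.113) = 6.843807.
Hence n ≥ 6.843807/(2·0.199²) = 86.410.
The smallest integer n is 87.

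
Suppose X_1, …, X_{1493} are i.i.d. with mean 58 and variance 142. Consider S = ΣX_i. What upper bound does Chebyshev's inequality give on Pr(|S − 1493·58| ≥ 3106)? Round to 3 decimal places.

Var(S) = n·Var(X_i) = 1493·142 = 212006.
Chebyshev: Pr(|S − 1493·58| ≥ 3106) ≤ Var(S)/3106² = 212006/9647236 = 0.0220.

0.022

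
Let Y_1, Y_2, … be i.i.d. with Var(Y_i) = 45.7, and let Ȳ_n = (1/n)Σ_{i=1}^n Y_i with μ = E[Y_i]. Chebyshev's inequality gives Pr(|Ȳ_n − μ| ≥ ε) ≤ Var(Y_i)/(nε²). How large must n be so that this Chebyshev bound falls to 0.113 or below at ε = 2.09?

Require 45.7/(n·2.09²) ≤ 0.113, i.e. n ≥ 45.7/(0.113·2.09²) = 92.586.
The smallest integer n is 93.

93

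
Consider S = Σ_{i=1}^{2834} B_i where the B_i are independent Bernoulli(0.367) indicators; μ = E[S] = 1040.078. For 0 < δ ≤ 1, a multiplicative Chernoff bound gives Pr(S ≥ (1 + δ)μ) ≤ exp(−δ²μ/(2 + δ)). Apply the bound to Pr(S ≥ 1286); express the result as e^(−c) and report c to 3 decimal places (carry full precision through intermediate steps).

Write 1286 = (1 + δ)μ, so δ = 1286/1040.078 − 1 = 0.2364457…
Then the exponent is δ²μ/(2 + δ) = (1286 − μ)² / (μ·(2 + δ)) = 25.999829.

26.000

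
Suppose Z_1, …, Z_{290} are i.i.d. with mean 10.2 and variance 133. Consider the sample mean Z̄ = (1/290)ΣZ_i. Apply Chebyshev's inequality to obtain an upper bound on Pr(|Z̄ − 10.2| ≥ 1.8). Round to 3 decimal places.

0.142

Var(Z̄) = Var(Z_i)/n = 133/290 = 0.45862.
Chebyshev: Pr(|Z̄ − 10.2| ≥ 1.8) ≤ Var(Z̄)/(1.8)² = 133/(290·1.8²) = 0.1415.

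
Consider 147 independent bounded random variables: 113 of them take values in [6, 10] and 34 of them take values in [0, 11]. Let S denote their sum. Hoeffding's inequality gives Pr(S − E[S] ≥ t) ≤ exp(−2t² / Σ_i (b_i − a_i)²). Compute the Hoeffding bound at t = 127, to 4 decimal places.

Σ(b_i − a_i)² = 113·4² + 34·11² = 5922.
Exponent = 2·127² / 5922 = 5.44715.
Bound = exp(−5.44715) = 0.00431.

0.0043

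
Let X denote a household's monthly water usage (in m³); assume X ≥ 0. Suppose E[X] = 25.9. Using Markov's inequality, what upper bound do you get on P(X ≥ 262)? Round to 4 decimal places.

0.0989

Markov's inequality: for a non-negative random variable, P(X ≥ a) ≤ E[X]/a.
Here E[X] = 25.9 and a = 262, so the bound is 25.9/262 = 0.0989.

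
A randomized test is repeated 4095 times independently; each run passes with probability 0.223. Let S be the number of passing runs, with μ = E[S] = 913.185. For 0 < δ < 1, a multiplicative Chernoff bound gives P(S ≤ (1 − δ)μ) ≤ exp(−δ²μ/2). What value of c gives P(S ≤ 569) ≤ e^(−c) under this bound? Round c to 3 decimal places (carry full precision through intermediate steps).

64.863

Write 569 = (1 − δ)μ, so δ = 1 − 569/913.185 = 0.3769061…
Then the exponent is δ²μ/2 = (μ − 569)²/(2μ) = 64.862714.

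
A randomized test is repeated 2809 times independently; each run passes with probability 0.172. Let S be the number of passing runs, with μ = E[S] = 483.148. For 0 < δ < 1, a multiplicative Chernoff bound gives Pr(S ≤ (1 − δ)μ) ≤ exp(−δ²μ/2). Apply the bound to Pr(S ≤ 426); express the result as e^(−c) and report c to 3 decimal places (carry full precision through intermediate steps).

Write 426 = (1 − δ)μ, so δ = 1 − 426/483.148 = 0.1182826…
Then the exponent is δ²μ/2 = (μ − 426)²/(2μ) = 3.379807.

3.380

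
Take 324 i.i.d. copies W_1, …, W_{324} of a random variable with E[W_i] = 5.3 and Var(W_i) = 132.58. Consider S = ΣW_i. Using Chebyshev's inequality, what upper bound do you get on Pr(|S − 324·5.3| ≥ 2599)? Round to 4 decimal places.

0.0064

Var(S) = n·Var(W_i) = 324·132.58 = 42955.92.
Chebyshev: Pr(|S − 324·5.3| ≥ 2599) ≤ Var(S)/2599² = 42955.92/6754801 = 0.0064.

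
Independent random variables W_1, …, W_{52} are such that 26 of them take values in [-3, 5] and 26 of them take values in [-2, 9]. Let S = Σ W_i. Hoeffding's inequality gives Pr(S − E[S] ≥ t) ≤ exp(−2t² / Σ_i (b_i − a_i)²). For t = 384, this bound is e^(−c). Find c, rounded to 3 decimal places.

61.312

Σ(b_i − a_i)² = 26·8² + 26·11² = 4810.
c = 2t² / 4810 = 2·384² / 4810 = 61.3123.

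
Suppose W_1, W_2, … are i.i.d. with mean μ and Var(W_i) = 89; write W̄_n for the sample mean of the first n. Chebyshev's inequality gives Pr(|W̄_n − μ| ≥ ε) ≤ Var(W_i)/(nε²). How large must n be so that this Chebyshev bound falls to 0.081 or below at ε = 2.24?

219

Require 89/(n·2.24²) ≤ 0.081, i.e. n ≥ 89/(0.081·2.24²) = 218.982.
The smallest integer n is 219.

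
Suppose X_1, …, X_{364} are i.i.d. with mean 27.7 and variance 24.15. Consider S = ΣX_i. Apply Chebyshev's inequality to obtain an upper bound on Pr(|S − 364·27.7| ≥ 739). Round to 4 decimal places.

Var(S) = n·Var(X_i) = 364·24.15 = 8790.6.
Chebyshev: Pr(|S − 364·27.7| ≥ 739) ≤ Var(S)/739² = 8790.6/546121 = 0.0161.

0.0161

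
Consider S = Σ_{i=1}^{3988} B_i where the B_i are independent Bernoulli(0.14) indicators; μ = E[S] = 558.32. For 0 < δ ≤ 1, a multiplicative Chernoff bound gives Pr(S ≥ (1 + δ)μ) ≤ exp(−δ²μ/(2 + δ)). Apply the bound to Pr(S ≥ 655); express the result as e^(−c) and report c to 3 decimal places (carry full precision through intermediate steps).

7.704

Write 655 = (1 + δ)μ, so δ = 655/558.32 − 1 = 0.1731623…
Then the exponent is δ²μ/(2 + δ) = (655 − μ)² / (μ·(2 + δ)) = 7.703675.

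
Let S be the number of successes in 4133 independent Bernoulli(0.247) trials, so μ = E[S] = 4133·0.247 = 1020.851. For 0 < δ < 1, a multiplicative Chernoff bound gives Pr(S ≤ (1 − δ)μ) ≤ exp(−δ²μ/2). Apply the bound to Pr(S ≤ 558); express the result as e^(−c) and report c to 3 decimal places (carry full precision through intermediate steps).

104.928

Write 558 = (1 − δ)μ, so δ = 1 − 558/1020.851 = 0.4533972…
Then the exponent is δ²μ/2 = (μ − 558)²/(2μ) = 104.927677.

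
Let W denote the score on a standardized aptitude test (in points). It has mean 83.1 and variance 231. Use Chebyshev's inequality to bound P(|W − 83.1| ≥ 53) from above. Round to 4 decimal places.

Chebyshev: P(|W − μ| ≥ t) ≤ Var(W)/t².
Bound = 231 / 2809 = 0.0822.

0.0822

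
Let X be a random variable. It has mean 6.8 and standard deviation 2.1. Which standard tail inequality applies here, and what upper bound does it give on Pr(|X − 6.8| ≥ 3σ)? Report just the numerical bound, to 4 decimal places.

0.1111

Mean and variance are known, so Chebyshev's inequality applies.
Chebyshev: Pr(|X − μ| ≥ t) ≤ Var(X)/t².
Var(X) = σ² = 2.1² = 4.41.
t = 3·2.1 = 6.3.
Bound = 4.41 / 39.69 = 0.1111.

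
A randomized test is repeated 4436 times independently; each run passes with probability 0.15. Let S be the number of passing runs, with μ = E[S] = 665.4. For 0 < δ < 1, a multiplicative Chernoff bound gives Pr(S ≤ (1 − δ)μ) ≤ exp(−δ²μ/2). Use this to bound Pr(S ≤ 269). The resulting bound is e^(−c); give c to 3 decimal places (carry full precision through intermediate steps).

118.074

Write 269 = (1 − δ)μ, so δ = 1 − 269/665.4 = 0.5957319…
Then the exponent is δ²μ/2 = (μ − 269)²/(2μ) = 118.074061.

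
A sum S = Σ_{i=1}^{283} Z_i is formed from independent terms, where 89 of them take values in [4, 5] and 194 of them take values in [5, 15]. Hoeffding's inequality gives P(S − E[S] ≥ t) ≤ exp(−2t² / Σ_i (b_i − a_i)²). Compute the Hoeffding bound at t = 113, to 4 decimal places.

Σ(b_i − a_i)² = 89·1² + 194·10² = 19489.
Exponent = 2·113² / 19489 = 1.31038.
Bound = exp(−1.31038) = 0.26972.

0.2697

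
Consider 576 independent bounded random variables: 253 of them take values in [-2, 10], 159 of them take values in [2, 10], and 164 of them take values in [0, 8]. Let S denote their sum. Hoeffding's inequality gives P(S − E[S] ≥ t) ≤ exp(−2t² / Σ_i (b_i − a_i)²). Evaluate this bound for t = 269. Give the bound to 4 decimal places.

0.0793

Σ(b_i − a_i)² = 253·12² + 159·8² + 164·8² = 57104.
Exponent = 2·269² / 57104 = 2.53436.
Bound = exp(−2.53436) = 0.07931.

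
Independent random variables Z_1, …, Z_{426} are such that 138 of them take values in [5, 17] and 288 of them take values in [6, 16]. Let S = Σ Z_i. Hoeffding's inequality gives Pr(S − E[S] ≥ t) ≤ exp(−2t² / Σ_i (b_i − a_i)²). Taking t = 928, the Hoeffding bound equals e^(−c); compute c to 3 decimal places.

Σ(b_i − a_i)² = 138·12² + 288·10² = 48672.
c = 2t² / 48672 = 2·928² / 48672 = 35.3872.

35.387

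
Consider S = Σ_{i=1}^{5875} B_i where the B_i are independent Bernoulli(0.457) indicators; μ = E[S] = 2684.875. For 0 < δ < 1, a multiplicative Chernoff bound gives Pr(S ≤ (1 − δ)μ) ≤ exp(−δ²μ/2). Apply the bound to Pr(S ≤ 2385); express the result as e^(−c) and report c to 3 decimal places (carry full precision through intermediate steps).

Write 2385 = (1 − δ)μ, so δ = 1 − 2385/2684.875 = 0.1116905…
Then the exponent is δ²μ/2 = (μ − 2385)²/(2μ) = 16.746593.

16.747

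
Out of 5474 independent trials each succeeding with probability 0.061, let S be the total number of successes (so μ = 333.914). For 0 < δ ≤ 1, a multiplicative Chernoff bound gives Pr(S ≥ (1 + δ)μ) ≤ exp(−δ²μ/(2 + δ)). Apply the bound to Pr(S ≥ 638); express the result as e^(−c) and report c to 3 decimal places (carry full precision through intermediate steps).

95.140

Write 638 = (1 + δ)μ, so δ = 638/333.914 − 1 = 0.9106716…
Then the exponent is δ²μ/(2 + δ) = (638 − μ)² / (μ·(2 + δ)) = 95.140409.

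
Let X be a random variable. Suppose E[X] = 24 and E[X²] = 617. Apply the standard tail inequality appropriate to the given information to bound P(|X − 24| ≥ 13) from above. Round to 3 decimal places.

The first two moments determine the variance, so Chebyshev's inequality is the sharpest standard bound available.
Var(X) = E[X²] − (E[X])² = 617 − 576 = 41.
Chebyshev's inequality: P(|X − μ| ≥ t) ≤ Var(X)/t² = 41/169 = 0.2426.

0.243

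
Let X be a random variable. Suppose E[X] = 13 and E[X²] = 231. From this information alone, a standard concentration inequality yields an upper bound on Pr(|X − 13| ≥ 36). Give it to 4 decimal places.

0.0478

The first two moments determine the variance, so Chebyshev's inequality is the sharpest standard bound available.
Var(X) = E[X²] − (E[X])² = 231 − 169 = 62.
Chebyshev's inequality: Pr(|X − μ| ≥ t) ≤ Var(X)/t² = 62/1296 = 0.0478.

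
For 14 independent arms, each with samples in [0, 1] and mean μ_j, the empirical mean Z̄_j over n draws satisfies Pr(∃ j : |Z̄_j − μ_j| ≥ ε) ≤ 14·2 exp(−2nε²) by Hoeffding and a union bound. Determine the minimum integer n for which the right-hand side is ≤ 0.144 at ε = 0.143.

129

Need 2·14·exp(−2nε²) ≤ 0.144, i.e. exp(−2nε²) ≤ 0.144/28.
So 2nε² ≥ ln(28/0.144) = 5.270146.
Hence n ≥ 5.270146/(2·0.143²) = 128.861.
The smallest integer n is 129.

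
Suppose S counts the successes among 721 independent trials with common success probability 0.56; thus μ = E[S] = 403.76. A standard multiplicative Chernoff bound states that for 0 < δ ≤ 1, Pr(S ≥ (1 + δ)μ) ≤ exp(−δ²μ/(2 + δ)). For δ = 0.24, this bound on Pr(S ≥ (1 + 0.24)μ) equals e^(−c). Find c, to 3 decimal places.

10.382

c = δ²μ/(2 + δ) = 0.24²·403.76/(2 + 0.24) = 10.3824.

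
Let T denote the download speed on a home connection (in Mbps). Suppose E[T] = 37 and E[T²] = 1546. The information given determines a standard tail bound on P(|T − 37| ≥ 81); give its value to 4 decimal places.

0.0270

The first two moments determine the variance, so Chebyshev's inequality is the sharpest standard bound available.
Var(T) = E[T²] − (E[T])² = 1546 − 1369 = 177.
Chebyshev's inequality: P(|T − μ| ≥ t) ≤ Var(T)/t² = 177/6561 = 0.0270.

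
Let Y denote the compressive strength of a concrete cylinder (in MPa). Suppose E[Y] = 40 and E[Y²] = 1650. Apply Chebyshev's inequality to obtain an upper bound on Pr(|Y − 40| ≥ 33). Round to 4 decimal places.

Var(Y) = E[Y²] − (E[Y])² = 1650 − 1600 = 50.
Chebyshev's inequality: Pr(|Y − μ| ≥ t) ≤ Var(Y)/t² = 50/1089 = 0.0459.

0.0459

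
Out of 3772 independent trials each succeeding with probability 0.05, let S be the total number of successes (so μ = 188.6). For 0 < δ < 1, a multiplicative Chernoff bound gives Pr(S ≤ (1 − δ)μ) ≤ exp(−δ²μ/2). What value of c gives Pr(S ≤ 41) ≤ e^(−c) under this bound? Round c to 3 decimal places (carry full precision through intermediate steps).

Write 41 = (1 − δ)μ, so δ = 1 − 41/188.6 = 0.7826087…
Then the exponent is δ²μ/2 = (μ − 41)²/(2μ) = 57.756522.

57.757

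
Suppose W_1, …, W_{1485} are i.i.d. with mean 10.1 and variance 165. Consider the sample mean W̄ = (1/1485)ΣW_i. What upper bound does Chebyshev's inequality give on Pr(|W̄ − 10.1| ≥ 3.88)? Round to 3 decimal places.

0.007

Var(W̄) = Var(W_i)/n = 165/1485 = 0.11111.
Chebyshev: Pr(|W̄ − 10.1| ≥ 3.88) ≤ Var(W̄)/(3.88)² = 165/(1485·3.88²) = 0.0074.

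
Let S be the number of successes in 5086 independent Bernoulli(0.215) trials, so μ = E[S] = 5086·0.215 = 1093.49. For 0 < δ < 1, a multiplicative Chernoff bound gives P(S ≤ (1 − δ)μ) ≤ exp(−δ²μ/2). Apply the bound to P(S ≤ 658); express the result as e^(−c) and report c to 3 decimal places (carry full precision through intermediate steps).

Write 658 = (1 − δ)μ, so δ = 1 − 658/1093.49 = 0.398257…
Then the exponent is δ²μ/2 = (μ − 658)²/(2μ) = 86.718461.

86.718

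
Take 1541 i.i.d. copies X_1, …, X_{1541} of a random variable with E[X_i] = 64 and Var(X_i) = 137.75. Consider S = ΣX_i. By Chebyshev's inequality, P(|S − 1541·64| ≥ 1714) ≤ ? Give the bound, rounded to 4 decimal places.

0.0723

Var(S) = n·Var(X_i) = 1541·137.75 = 212272.75.
Chebyshev: P(|S − 1541·64| ≥ 1714) ≤ Var(S)/1714² = 212272.75/2937796 = 0.0723.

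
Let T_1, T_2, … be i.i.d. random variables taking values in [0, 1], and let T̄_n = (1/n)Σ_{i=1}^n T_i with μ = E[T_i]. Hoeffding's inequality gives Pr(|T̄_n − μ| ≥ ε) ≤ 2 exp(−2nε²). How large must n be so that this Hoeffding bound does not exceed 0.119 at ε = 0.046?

Require 2·exp(−2nε²) ≤ 0.119, i.e. 2nε² ≥ ln(2/0.119) = 2.821779.
So n ≥ 2.821779 / (2·0.046²) = 666.772.
The smallest integer n is 667.

667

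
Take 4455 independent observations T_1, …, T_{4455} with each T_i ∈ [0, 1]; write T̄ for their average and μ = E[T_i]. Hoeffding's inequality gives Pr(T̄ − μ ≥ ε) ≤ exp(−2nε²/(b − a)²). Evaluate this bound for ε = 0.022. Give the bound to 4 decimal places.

Exponent: 2nε²/(b − a)² = 2·4455·0.022² / 1² = 4.31244.
Bound = exp(−4.31244) = 0.01340.

0.0134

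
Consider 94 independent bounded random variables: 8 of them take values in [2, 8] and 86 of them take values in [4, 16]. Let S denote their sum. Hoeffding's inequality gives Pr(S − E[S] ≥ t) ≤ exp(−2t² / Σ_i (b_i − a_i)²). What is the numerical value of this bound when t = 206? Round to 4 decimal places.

Σ(b_i − a_i)² = 8·6² + 86·12² = 12672.
Exponent = 2·206² / 12672 = 6.69760.
Bound = exp(−6.69760) = 0.00123.

0.0012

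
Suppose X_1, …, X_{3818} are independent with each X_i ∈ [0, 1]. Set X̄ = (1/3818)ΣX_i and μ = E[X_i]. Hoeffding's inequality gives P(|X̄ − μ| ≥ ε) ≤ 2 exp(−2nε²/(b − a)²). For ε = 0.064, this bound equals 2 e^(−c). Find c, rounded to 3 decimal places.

c = 2nε²/(b − a)² = 2·3818·0.064² / 1² = 31.2771.

31.277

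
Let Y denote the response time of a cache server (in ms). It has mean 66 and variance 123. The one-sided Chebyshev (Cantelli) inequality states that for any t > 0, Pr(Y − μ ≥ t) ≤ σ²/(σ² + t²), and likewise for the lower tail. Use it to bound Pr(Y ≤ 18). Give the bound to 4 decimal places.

0.0507

Here σ² = 123 and t = 48, so σ² + t² = 2427.
Cantelli's bound: 123/2427 = 0.0507.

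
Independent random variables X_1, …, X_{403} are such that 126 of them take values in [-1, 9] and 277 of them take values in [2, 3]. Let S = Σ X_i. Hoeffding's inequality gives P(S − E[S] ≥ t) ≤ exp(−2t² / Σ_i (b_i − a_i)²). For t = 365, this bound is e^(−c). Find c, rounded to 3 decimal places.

Σ(b_i − a_i)² = 126·10² + 277·1² = 12877.
c = 2t² / 12877 = 2·365² / 12877 = 20.6919.

20.692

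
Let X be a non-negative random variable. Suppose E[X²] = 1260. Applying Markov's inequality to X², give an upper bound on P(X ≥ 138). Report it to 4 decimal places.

Since X ≥ 0, the event {X ≥ 138} is the same as {X² ≥ 19044}.
Markov's inequality applied to X² gives P(X² ≥ 19044) ≤ E[X²]/19044 = 1260/19044 = 0.0662.

0.0662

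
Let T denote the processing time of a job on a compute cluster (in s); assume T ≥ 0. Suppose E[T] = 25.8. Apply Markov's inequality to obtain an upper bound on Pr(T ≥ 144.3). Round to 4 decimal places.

Markov's inequality: for a non-negative random variable, Pr(T ≥ a) ≤ E[T]/a.
Here E[T] = 25.8 and a = 144.3, so the bound is 25.8/144.3 = 0.1788.

0.1788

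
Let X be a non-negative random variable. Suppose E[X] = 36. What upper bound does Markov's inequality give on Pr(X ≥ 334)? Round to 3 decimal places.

0.108

Markov's inequality: for a non-negative random variable, Pr(X ≥ a) ≤ E[X]/a.
Here E[X] = 36 and a = 334, so the bound is 36/334 = 0.1078.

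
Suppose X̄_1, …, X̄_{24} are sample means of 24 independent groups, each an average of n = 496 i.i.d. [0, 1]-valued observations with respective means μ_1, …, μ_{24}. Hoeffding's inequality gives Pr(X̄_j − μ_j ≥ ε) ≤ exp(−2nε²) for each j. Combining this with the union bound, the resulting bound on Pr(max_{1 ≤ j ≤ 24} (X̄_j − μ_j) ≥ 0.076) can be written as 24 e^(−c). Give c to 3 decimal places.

Union bound over the 24 events: Pr(max_{1 ≤ j ≤ 24} (X̄_j − μ_j) ≥ 0.076) ≤ 24·exp(−2nε²) = 24 exp(−2·496·0.076²).
So c = 2·496·0.076² = 5.7298.

5.730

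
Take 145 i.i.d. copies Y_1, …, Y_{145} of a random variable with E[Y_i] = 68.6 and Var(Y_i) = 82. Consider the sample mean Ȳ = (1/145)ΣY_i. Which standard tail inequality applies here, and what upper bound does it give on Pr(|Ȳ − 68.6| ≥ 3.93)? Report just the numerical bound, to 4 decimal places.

With mean and variance of each term known, Chebyshev's inequality bounds the deviation of the sum (or sample mean).
Var(Ȳ) = Var(Y_i)/n = 82/145 = 0.56552.
Chebyshev: Pr(|Ȳ − 68.6| ≥ 3.93) ≤ Var(Ȳ)/(3.93)² = 82/(145·3.93²) = 0.0366.

0.0366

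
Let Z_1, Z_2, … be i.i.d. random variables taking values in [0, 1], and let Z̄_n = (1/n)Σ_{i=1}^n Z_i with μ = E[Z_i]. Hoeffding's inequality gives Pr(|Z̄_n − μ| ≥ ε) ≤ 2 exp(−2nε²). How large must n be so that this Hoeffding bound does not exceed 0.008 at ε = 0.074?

Require 2·exp(−2nε²) ≤ 0.008, i.e. 2nε² ≥ ln(2/0.008) = 5.521461.
So n ≥ 5.521461 / (2·0.074²) = 504.151.
The smallest integer n is 505.

505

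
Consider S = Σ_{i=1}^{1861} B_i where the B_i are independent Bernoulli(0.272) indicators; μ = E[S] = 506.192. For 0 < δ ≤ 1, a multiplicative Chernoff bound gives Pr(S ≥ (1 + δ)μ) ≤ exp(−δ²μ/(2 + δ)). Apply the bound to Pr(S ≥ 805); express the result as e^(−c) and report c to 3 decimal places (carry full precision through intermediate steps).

68.095

Write 805 = (1 + δ)μ, so δ = 805/506.192 − 1 = 0.5903057…
Then the exponent is δ²μ/(2 + δ) = (805 − μ)² / (μ·(2 + δ)) = 68.095459.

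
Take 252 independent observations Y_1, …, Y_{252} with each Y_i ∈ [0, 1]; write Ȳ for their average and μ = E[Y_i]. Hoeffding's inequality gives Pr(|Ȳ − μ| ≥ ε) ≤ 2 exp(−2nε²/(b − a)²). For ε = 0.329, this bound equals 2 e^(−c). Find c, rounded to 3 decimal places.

54.553

c = 2nε²/(b − a)² = 2·252·0.329² / 1² = 54.5535.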